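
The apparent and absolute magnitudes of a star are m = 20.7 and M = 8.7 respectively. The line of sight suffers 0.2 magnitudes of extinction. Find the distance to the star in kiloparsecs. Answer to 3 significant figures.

d ≈ 2.29 kpc

m − M = 5 log₁₀(d/10 pc) + A  ⇒  20.7 − (8.7) − 0.2 = 5 log₁₀(d/10)
11.800 = 5 log₁₀(d/10)
log₁₀ d = (m − M − A)/5 + 1 = 3.3600
d = 10^3.3600 = 2291 pc
= 2.291 kpc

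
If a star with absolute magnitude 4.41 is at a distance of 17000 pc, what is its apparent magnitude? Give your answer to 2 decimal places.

m ≈ 20.56

m = M + 5 log₁₀ d − 5 = 4.41 + 5·4.2304 − 5 = 20.562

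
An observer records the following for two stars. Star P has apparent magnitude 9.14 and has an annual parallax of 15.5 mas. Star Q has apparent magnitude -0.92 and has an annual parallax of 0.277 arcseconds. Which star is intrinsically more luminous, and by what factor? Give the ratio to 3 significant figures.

Star Q is more luminous, by a factor of 33.1.

Star P: p = 15.5 mas = 0.0155″ → d = 1/p = 64.52 pc
Star P: M = m − 5 log₁₀ d + 5 = 9.14 − 5·1.8097 + 5 = 5.092
Star Q: d = 1/p = 1/0.277″ = 3.610 pc
Star Q: M = m − 5 log₁₀ d + 5 = -0.92 − 5·0.5575 + 5 = 1.292
ΔM = M_P − M_Q = 5.092 − (1.292) = 3.799; smaller M is more luminous → Star Q.
L ratio = 10^(0.4 |ΔM|) = 10^1.520 = 33.09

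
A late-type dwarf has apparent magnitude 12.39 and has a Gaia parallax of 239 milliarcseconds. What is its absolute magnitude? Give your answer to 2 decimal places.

M ≈ 14.28

p = 239 mas = 0.239″ → d = 1/p = 4.184 pc
5 log₁₀(d/10 pc) = 5 log₁₀(4.184) − 5 = -1.892
M = m − 5 log₁₀(d/10) = 12.39 + 1.892 = 14.282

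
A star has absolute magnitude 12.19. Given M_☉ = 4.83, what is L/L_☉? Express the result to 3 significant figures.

L/L_☉ ≈ 1.14×10^-3

M − M_☉ = 12.19 − 4.83 = 7.360
L/L_☉ = 10^(−0.4 (M − M_☉)) = 10^-2.944 = 1.138×10^-3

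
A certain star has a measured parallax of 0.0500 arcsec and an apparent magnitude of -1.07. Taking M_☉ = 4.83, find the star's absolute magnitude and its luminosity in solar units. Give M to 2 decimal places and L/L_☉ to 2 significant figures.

d = 1/p = 1/0.0500″ = 20.00 pc
M = m − 5 log₁₀ d + 5 = -1.07 − 5·1.3010 + 5 = -2.575
M − M_☉ = -2.575 − 4.83 = -7.405
L/L_☉ = 10^(−0.4 × -7.405) = 916.3

M ≈ -2.58; L/L_☉ ≈ 920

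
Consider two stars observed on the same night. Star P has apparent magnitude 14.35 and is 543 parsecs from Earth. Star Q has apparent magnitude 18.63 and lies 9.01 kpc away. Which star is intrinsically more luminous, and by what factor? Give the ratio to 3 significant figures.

Star P: M = m − 5 log₁₀ d + 5 = 14.35 − 5·2.7348 + 5 = 5.676
Star Q: d = 9.01 kpc = 9010 pc
Star Q: M = m − 5 log₁₀ d + 5 = 18.63 − 5·3.9547 + 5 = 3.856
ΔM = M_P − M_Q = 5.676 − (3.856) = 1.820; smaller M is more luminous → Star Q.
L ratio = 10^(0.4 |ΔM|) = 10^0.728 = 5.344

Star Q is more luminous, by a factor of 5.34.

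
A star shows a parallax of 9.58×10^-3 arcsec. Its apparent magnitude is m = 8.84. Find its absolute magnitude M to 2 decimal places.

M ≈ 3.75

d = 1/p = 1/9.58×10^-3″ = 104.4 pc
5 log₁₀(d/10 pc) = 5 log₁₀(104.4) − 5 = 5.093
M = m − 5 log₁₀(d/10) = 8.84 − 5.093 = 3.747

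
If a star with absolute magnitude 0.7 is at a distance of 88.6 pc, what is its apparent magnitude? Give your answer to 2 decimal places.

m = M + 5 log₁₀ d − 5 = 0.7 + 5·1.9474 − 5 = 5.437

m ≈ 5.44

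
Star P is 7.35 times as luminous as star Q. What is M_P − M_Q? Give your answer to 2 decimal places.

M_P − M_Q ≈ -2.17

Pogson: ΔM = −2.5 log₁₀(ratio) = −2.5 log₁₀(7.35) = −2.5 × 0.8663 = -2.166
Star P is brighter, so it has the smaller magnitude: the difference is negative.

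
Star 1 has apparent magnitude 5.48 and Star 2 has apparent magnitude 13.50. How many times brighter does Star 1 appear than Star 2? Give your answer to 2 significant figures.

1600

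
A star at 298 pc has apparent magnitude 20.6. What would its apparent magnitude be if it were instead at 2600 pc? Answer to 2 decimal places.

m ≈ 25.30

Flux ∝ 1/d², so Δm = 5 log₁₀(d₂/d₁) = 5 log₁₀(2600/298) = 4.704
m₂ = m₁ + Δm = 20.6 + (4.704) = 25.304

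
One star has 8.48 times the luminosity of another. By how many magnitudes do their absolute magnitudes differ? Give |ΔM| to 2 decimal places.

Pogson: ΔM = −2.5 log₁₀(ratio) = −2.5 log₁₀(8.48) = −2.5 × 0.9284 = -2.321

|ΔM| ≈ 2.32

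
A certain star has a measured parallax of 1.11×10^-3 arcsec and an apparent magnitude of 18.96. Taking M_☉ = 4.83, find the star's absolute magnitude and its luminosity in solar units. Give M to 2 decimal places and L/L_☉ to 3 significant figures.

M ≈ 9.19; L/L_☉ ≈ 0.0181

d = 1/p = 1/1.11×10^-3″ = 900.9 pc
M = m − 5 log₁₀ d + 5 = 18.96 − 5·2.9547 + 5 = 9.187
M − M_☉ = 9.187 − 4.83 = 4.357
L/L_☉ = 10^(−0.4 × 4.357) = 0.01809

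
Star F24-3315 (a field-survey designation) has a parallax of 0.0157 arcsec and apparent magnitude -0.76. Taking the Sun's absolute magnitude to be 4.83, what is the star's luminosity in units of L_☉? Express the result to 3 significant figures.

d = 1/p = 1/0.0157″ = 63.69 pc
M = m − 5 log₁₀ d + 5 = -0.76 − 5·1.8041 + 5 = -4.781
M − M_☉ = -4.781 − 4.83 = -9.611
L/L_☉ = 10^(−0.4 × -9.611) = 6986

L/L_☉ ≈ 6990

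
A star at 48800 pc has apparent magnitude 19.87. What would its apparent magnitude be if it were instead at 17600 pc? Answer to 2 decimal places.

Flux ∝ 1/d², so Δm = 5 log₁₀(d₂/d₁) = 5 log₁₀(17600/48800) = -2.215
m₂ = m₁ + Δm = 19.87 + (-2.215) = 17.655

m ≈ 17.66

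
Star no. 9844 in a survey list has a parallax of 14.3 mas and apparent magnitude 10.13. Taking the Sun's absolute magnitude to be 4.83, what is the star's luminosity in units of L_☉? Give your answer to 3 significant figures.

L/L_☉ ≈ 0.371

d = 1/p = 1000/14.3 mas = 69.93 pc
M = m − 5 log₁₀ d + 5 = 10.13 − 5·1.8447 + 5 = 5.907
M − M_☉ = 5.907 − 4.83 = 1.077
L/L_☉ = 10^(−0.4 × 1.077) = 0.3710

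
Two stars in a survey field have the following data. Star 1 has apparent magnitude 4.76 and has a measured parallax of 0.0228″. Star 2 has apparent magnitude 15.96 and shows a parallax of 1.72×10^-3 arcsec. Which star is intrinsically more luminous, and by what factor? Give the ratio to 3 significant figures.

Star 1 is more luminous, by a factor of 172.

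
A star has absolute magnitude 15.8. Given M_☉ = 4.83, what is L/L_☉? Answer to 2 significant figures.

L/L_☉ ≈ 4.1×10^-5

M − M_☉ = 15.8 − 4.83 = 10.970
L/L_☉ = 10^(−0.4 (M − M_☉)) = 10^-4.388 = 4.093×10^-5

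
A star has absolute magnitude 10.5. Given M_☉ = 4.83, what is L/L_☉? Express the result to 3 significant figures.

M − M_☉ = 10.5 − 4.83 = 5.670
L/L_☉ = 10^(−0.4 (M − M_☉)) = 10^-2.268 = 5.395×10^-3

L/L_☉ ≈ 5.40×10^-3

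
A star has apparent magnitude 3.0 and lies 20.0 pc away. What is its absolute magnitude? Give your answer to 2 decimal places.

5 log₁₀(d/10 pc) = 5 log₁₀(20.00) − 5 = 1.505
M = m − 5 log₁₀(d/10) = 3.0 − 1.505 = 1.495

M ≈ 1.49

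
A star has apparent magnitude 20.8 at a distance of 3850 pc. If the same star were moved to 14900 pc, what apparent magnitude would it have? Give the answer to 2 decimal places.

Flux ∝ 1/d², so Δm = 5 log₁₀(d₂/d₁) = 5 log₁₀(14900/3850) = 2.939
m₂ = m₁ + Δm = 20.8 + (2.939) = 23.739

m ≈ 23.74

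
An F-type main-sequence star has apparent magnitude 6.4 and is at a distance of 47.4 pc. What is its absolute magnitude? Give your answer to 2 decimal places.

5 log₁₀(d/10 pc) = 5 log₁₀(47.40) − 5 = 3.379
M = m − 5 log₁₀(d/10) = 6.4 − 3.379 = 3.021

M ≈ 3.02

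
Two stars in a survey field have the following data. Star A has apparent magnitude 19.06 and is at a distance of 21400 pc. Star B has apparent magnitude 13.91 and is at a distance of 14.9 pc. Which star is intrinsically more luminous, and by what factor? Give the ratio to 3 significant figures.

Star A: M = m − 5 log₁₀ d + 5 = 19.06 − 5·4.3304 + 5 = 2.408
Star B: M = m − 5 log₁₀ d + 5 = 13.91 − 5·1.1732 + 5 = 13.044
ΔM = M_A − M_B = 2.408 − (13.044) = -10.636; smaller M is more luminous → Star A.
L ratio = 10^(0.4 |ΔM|) = 10^4.254 = 17970

Star A is more luminous, by a factor of 18000.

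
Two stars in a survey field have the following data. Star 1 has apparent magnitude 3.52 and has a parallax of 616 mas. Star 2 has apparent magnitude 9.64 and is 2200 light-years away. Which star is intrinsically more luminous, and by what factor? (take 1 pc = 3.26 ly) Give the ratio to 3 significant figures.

Star 1: p = 616 mas = 0.616″ → d = 1/p = 1.623 pc
Star 1: M = m − 5 log₁₀ d + 5 = 3.52 − 5·0.2104 + 5 = 7.468
Star 2: d = 2200 ly / 3.26 = 674.8 pc
Star 2: M = m − 5 log₁₀ d + 5 = 9.64 − 5·2.8292 + 5 = 0.494
ΔM = M_1 − M_2 = 7.468 − (0.494) = 6.974; smaller M is more luminous → Star 2.
L ratio = 10^(0.4 |ΔM|) = 10^2.790 = 616.0

Star 2 is more luminous, by a factor of 616.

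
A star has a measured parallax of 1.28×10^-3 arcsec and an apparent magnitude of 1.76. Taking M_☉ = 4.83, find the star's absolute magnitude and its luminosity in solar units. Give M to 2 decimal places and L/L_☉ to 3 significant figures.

d = 1/p = 1/1.28×10^-3″ = 781.2 pc
M = m − 5 log₁₀ d + 5 = 1.76 − 5·2.8928 + 5 = -7.704
M − M_☉ = -7.704 − 4.83 = -12.534
L/L_☉ = 10^(−0.4 × -12.534) = 103200

M ≈ -7.70; L/L_☉ ≈ 103000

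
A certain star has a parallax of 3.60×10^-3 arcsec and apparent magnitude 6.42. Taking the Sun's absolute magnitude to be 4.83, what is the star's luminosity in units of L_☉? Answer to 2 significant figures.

d = 1/p = 1/3.60×10^-3″ = 277.8 pc
M = m − 5 log₁₀ d + 5 = 6.42 − 5·2.4437 + 5 = -0.798
M − M_☉ = -0.798 − 4.83 = -5.628
L/L_☉ = 10^(−0.4 × -5.628) = 178.4

L/L_☉ ≈ 180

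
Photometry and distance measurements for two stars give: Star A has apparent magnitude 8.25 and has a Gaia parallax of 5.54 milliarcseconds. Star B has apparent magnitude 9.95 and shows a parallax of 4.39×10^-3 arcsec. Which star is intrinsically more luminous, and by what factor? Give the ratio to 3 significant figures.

Star A is more luminous, by a factor of 3.01.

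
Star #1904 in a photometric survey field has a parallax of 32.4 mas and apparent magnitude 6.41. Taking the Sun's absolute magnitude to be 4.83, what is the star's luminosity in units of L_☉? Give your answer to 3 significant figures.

L/L_☉ ≈ 2.22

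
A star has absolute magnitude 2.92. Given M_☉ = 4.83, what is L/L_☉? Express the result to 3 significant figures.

L/L_☉ ≈ 5.81

M − M_☉ = 2.92 − 4.83 = -1.910
L/L_☉ = 10^(−0.4 (M − M_☉)) = 10^0.764 = 5.808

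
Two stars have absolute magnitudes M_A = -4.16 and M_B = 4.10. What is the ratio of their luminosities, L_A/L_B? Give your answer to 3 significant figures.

L_A/L_B ≈ 2010

ΔM = M_A − M_B = -8.26
L_A/L_B = 10^(−0.4 ΔM) = 10^3.304 = 2014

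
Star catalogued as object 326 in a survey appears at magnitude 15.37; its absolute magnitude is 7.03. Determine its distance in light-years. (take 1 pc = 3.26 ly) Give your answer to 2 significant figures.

Distance modulus: m − M = 15.37 − (7.03) = 8.340
m − M = 5 log₁₀ d − 5
log₁₀ d = (m − M)/5 + 1 = 2.6680
d = 10^2.6680 = 465.6 pc
= 1518 ly

d ≈ 1500 ly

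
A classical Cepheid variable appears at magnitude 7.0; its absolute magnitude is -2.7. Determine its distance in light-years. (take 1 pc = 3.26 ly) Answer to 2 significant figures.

Distance modulus: m − M = 7.0 − (-2.7) = 9.700
m − M = 5 log₁₀ d − 5
log₁₀ d = (m − M)/5 + 1 = 2.9400
d = 10^2.9400 = 871.0 pc
= 2839 ly

d ≈ 2800 ly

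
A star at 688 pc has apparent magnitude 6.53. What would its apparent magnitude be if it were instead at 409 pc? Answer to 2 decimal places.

m ≈ 5.40

Flux ∝ 1/d², so Δm = 5 log₁₀(d₂/d₁) = 5 log₁₀(409/688) = -1.129
m₂ = m₁ + Δm = 6.53 + (-1.129) = 5.401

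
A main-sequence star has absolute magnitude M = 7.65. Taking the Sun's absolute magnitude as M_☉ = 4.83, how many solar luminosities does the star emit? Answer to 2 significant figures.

L/L_☉ ≈ 0.074

M − M_☉ = 7.65 − 4.83 = 2.820
L/L_☉ = 10^(−0.4 (M − M_☉)) = 10^-1.128 = 0.07447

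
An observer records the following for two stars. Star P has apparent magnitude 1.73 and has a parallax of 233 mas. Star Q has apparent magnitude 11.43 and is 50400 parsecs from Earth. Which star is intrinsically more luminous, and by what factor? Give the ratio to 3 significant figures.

Star P: p = 233 mas = 0.233″ → d = 1/p = 4.292 pc
Star P: M = m − 5 log₁₀ d + 5 = 1.73 − 5·0.6326 + 5 = 3.567
Star Q: M = m − 5 log₁₀ d + 5 = 11.43 − 5·4.7024 + 5 = -7.082
ΔM = M_P − M_Q = 3.567 − (-7.082) = 10.649; smaller M is more luminous → Star Q.
L ratio = 10^(0.4 |ΔM|) = 10^4.260 = 18180

Star Q is more luminous, by a factor of 18200.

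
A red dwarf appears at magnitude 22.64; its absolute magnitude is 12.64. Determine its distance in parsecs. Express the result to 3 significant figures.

μ = m − M = 10.000
m − M = 5 log₁₀ d − 5
log₁₀ d = (m − M)/5 + 1 = 3.0000
d = 10^3.0000 = 1000 pc

d ≈ 1000 pc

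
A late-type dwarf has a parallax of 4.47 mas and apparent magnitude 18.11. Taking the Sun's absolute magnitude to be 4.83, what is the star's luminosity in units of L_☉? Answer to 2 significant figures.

d = 1/p = 1000/4.47 mas = 223.7 pc
M = m − 5 log₁₀ d + 5 = 18.11 − 5·2.3497 + 5 = 11.362
M − M_☉ = 11.362 − 4.83 = 6.532
L/L_☉ = 10^(−0.4 × 6.532) = 2.440×10^-3

L/L_☉ ≈ 2.4×10^-3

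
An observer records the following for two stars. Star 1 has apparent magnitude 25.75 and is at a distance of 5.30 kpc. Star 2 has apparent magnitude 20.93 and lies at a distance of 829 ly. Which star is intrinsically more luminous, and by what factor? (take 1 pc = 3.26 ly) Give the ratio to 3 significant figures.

Star 1 is more luminous, by a factor of 5.13.

Star 1: d = 5.30 kpc = 5300 pc
Star 1: M = m − 5 log₁₀ d + 5 = 25.75 − 5·3.7243 + 5 = 12.129
Star 2: d = 829 ly / 3.26 = 254.3 pc
Star 2: M = m − 5 log₁₀ d + 5 = 20.93 − 5·2.4053 + 5 = 13.903
ΔM = M_1 − M_2 = 12.129 − (13.903) = -1.775; smaller M is more luminous → Star 1.
L ratio = 10^(0.4 |ΔM|) = 10^0.710 = 5.127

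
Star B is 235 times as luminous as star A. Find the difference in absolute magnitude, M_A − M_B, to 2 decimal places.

Pogson: ΔM = −2.5 log₁₀(ratio) = −2.5 log₁₀(235) = −2.5 × 2.3711 = -5.928
Star B is brighter so has the smaller magnitude: M_A − M_B is positive.

M_A − M_B ≈ 5.93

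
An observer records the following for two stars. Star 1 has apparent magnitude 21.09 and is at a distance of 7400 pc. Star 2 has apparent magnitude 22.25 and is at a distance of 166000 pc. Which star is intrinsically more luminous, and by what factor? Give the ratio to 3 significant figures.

Star 2 is more luminous, by a factor of 173.

Star 1: M = m − 5 log₁₀ d + 5 = 21.09 − 5·3.8692 + 5 = 6.744
Star 2: M = m − 5 log₁₀ d + 5 = 22.25 − 5·5.2201 + 5 = 1.149
ΔM = M_1 − M_2 = 6.744 − (1.149) = 5.594; smaller M is more luminous → Star 2.
L ratio = 10^(0.4 |ΔM|) = 10^2.238 = 172.9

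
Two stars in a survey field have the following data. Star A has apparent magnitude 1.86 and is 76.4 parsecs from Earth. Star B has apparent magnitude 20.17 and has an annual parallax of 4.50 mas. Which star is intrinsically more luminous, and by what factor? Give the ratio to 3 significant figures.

Star A: M = m − 5 log₁₀ d + 5 = 1.86 − 5·1.8831 + 5 = -2.555
Star B: p = 4.50 mas = 4.50×10^-3″ → d = 1/p = 222.2 pc
Star B: M = m − 5 log₁₀ d + 5 = 20.17 − 5·2.3468 + 5 = 13.436
ΔM = M_A − M_B = -2.555 − (13.436) = -15.992; smaller M is more luminous → Star A.
L ratio = 10^(0.4 |ΔM|) = 10^6.397 = 2.492×10^6

Star A is more luminous, by a factor of 2.49×10^6.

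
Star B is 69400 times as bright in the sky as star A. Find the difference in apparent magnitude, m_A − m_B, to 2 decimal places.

m_A − m_B ≈ 12.10

Pogson: Δm = −2.5 log₁₀(ratio) = −2.5 log₁₀(69400) = −2.5 × 4.8414 = -12.103
Star B is brighter so has the smaller magnitude: m_A − m_B is positive.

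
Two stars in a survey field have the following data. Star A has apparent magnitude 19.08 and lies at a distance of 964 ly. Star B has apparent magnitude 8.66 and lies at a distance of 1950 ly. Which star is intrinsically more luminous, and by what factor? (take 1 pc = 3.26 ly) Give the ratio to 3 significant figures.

Star A: d = 964 ly / 3.26 = 295.7 pc
Star A: M = m − 5 log₁₀ d + 5 = 19.08 − 5·2.4709 + 5 = 11.726
Star B: d = 1950 ly / 3.26 = 598.2 pc
Star B: M = m − 5 log₁₀ d + 5 = 8.66 − 5·2.7768 + 5 = -0.224
ΔM = M_A − M_B = 11.726 − (-0.224) = 11.950; smaller M is more luminous → Star B.
L ratio = 10^(0.4 |ΔM|) = 10^4.780 = 60240

Star B is more luminous, by a factor of 60200.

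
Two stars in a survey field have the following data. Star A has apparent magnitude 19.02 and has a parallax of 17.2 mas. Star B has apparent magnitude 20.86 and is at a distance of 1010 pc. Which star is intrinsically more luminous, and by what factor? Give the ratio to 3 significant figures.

Star A: p = 17.2 mas = 0.0172″ → d = 1/p = 58.14 pc
Star A: M = m − 5 log₁₀ d + 5 = 19.02 − 5·1.7645 + 5 = 15.198
Star B: M = m − 5 log₁₀ d + 5 = 20.86 − 5·3.0043 + 5 = 10.838
ΔM = M_A − M_B = 15.198 − (10.838) = 4.359; smaller M is more luminous → Star B.
L ratio = 10^(0.4 |ΔM|) = 10^1.744 = 55.42

Star B is more luminous, by a factor of 55.4.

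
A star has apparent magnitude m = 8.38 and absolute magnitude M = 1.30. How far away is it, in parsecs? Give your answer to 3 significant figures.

d ≈ 261 pc

Distance modulus: m − M = 8.38 − (1.30) = 7.080
m − M = 5 log₁₀ d − 5
log₁₀ d = (m − M)/5 + 1 = 2.4160
d = 10^2.4160 = 260.6 pc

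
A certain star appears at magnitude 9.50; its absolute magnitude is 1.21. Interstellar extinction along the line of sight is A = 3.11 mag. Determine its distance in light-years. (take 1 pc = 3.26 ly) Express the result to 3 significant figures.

d ≈ 354 ly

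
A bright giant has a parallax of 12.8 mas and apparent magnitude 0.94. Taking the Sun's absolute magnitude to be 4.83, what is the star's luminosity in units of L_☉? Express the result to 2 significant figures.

d = 1/p = 1000/12.8 mas = 78.12 pc
M = m − 5 log₁₀ d + 5 = 0.94 − 5·1.8928 + 5 = -3.524
M − M_☉ = -3.524 − 4.83 = -8.354
L/L_☉ = 10^(−0.4 × -8.354) = 2196

L/L_☉ ≈ 2200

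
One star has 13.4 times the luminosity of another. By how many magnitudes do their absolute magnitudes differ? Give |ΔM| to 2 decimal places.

|ΔM| ≈ 2.82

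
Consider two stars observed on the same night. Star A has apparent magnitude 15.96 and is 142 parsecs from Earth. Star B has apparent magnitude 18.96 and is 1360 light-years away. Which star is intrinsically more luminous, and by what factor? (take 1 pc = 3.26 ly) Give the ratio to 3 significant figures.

Star A is more luminous, by a factor of 1.84.

Star A: M = m − 5 log₁₀ d + 5 = 15.96 − 5·2.1523 + 5 = 10.199
Star B: d = 1360 ly / 3.26 = 417.2 pc
Star B: M = m − 5 log₁₀ d + 5 = 18.96 − 5·2.6203 + 5 = 10.858
ΔM = M_A − M_B = 10.199 − (10.858) = -0.660; smaller M is more luminous → Star A.
L ratio = 10^(0.4 |ΔM|) = 10^0.264 = 1.836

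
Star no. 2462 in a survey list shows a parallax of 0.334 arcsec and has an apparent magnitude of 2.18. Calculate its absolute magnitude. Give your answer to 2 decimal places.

d = 1/p = 1/0.334″ = 2.994 pc
5 log₁₀(d/10 pc) = 5 log₁₀(2.994) − 5 = -2.619
M = m − 5 log₁₀(d/10) = 2.18 + 2.619 = 4.799

M ≈ 4.80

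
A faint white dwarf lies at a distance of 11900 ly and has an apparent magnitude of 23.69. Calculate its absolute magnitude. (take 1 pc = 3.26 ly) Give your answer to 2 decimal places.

M ≈ 10.88

d = 11900 ly / 3.26 = 3650 pc
5 log₁₀(d/10 pc) = 5 log₁₀(3650) − 5 = 12.812
M = m − 5 log₁₀(d/10) = 23.69 − 12.812 = 10.878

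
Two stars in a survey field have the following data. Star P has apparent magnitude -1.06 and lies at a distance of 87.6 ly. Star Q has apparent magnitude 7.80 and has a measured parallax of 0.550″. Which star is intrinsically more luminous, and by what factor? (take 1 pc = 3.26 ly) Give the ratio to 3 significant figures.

Star P is more luminous, by a factor of 764000.

Star P: d = 87.6 ly / 3.26 = 26.87 pc
Star P: M = m − 5 log₁₀ d + 5 = -1.06 − 5·1.4293 + 5 = -3.206
Star Q: d = 1/p = 1/0.550″ = 1.818 pc
Star Q: M = m − 5 log₁₀ d + 5 = 7.80 − 5·0.2596 + 5 = 11.502
ΔM = M_P − M_Q = -3.206 − (11.502) = -14.708; smaller M is more luminous → Star P.
L ratio = 10^(0.4 |ΔM|) = 10^5.883 = 764400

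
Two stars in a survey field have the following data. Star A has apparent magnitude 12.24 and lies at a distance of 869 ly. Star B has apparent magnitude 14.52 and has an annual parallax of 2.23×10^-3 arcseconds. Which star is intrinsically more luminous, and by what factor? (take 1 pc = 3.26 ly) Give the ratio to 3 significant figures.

Star A is more luminous, by a factor of 2.89.

Star A: d = 869 ly / 3.26 = 266.6 pc
Star A: M = m − 5 log₁₀ d + 5 = 12.24 − 5·2.4258 + 5 = 5.111
Star B: d = 1/p = 1/2.23×10^-3″ = 448.4 pc
Star B: M = m − 5 log₁₀ d + 5 = 14.52 − 5·2.6517 + 5 = 6.262
ΔM = M_A − M_B = 5.111 − (6.262) = -1.151; smaller M is more luminous → Star A.
L ratio = 10^(0.4 |ΔM|) = 10^0.460 = 2.885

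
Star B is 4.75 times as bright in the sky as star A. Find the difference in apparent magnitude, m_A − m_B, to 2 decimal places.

m_A − m_B ≈ 1.69

Pogson: Δm = −2.5 log₁₀(ratio) = −2.5 log₁₀(4.75) = −2.5 × 0.6767 = -1.692
Star B is brighter so has the smaller magnitude: m_A − m_B is positive.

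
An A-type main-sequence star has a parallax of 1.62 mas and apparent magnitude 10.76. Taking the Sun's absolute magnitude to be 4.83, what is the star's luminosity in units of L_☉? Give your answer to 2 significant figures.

L/L_☉ ≈ 16

d = 1/p = 1000/1.62 mas = 617.3 pc
M = m − 5 log₁₀ d + 5 = 10.76 − 5·2.7905 + 5 = 1.808
M − M_☉ = 1.808 − 4.83 = -3.022
L/L_☉ = 10^(−0.4 × -3.022) = 16.18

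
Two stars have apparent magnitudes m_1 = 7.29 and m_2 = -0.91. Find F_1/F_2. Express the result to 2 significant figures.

F_1/F_2 ≈ 5.2×10^-4

Δm = 7.29 − (-0.91) = 8.20
Flux ratio = 10^(−0.4 Δm) = 10^(−0.4 × 8.20) = 10^-3.280 = 5.248×10^-4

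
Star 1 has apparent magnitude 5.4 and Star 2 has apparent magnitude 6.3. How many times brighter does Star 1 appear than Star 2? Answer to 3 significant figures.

2.29

Δm = 5.4 − (6.3) = -0.9
Flux ratio = 10^(−0.4 Δm) = 10^(−0.4 × -0.9) = 10^0.360 = 2.291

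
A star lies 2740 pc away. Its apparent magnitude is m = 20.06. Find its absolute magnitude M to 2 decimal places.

5 log₁₀(d/10 pc) = 5 log₁₀(2740) − 5 = 12.189
M = m − 5 log₁₀(d/10) = 20.06 − 12.189 = 7.871

M ≈ 7.87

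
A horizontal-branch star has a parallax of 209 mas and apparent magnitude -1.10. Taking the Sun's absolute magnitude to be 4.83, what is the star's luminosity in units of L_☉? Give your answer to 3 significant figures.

L/L_☉ ≈ 53.9

d = 1/p = 1000/209 mas = 4.785 pc
M = m − 5 log₁₀ d + 5 = -1.10 − 5·0.6799 + 5 = 0.501
M − M_☉ = 0.501 − 4.83 = -4.329
L/L_☉ = 10^(−0.4 × -4.329) = 53.91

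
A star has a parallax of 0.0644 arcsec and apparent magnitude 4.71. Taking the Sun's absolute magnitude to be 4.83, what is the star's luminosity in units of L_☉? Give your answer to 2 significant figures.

L/L_☉ ≈ 2.7

d = 1/p = 1/0.0644″ = 15.53 pc
M = m − 5 log₁₀ d + 5 = 4.71 − 5·1.1911 + 5 = 3.754
M − M_☉ = 3.754 − 4.83 = -1.076
L/L_☉ = 10^(−0.4 × -1.076) = 2.693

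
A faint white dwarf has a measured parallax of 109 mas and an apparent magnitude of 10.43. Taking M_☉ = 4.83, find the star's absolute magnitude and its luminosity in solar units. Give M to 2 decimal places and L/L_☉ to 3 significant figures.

d = 1/p = 1000/109 mas = 9.174 pc
M = m − 5 log₁₀ d + 5 = 10.43 − 5·0.9626 + 5 = 10.617
M − M_☉ = 10.617 − 4.83 = 5.787
L/L_☉ = 10^(−0.4 × 5.787) = 4.843×10^-3

M ≈ 10.62; L/L_☉ ≈ 4.84×10^-3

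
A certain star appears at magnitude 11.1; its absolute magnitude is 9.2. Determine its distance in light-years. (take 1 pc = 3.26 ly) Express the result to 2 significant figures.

μ = m − M = 1.900
m − M = 5 log₁₀ d − 5
log₁₀ d = (m − M)/5 + 1 = 1.3800
d = 10^1.3800 = 23.99 pc
= 78.20 ly

d ≈ 78 ly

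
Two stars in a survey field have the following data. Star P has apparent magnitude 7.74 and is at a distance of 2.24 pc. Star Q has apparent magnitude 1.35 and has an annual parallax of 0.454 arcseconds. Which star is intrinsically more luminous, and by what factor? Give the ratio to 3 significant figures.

Star Q is more luminous, by a factor of 348.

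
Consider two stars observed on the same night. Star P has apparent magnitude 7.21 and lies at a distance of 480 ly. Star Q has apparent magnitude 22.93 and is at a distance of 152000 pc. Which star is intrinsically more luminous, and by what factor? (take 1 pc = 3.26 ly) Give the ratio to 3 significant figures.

Star P: d = 480 ly / 3.26 = 147.2 pc
Star P: M = m − 5 log₁₀ d + 5 = 7.21 − 5·2.1680 + 5 = 1.370
Star Q: M = m − 5 log₁₀ d + 5 = 22.93 − 5·5.1818 + 5 = 2.021
ΔM = M_P − M_Q = 1.370 − (2.021) = -0.651; smaller M is more luminous → Star P.
L ratio = 10^(0.4 |ΔM|) = 10^0.260 = 1.821

Star P is more luminous, by a factor of 1.82.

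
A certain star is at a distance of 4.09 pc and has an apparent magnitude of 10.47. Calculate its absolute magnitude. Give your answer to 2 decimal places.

M ≈ 12.41

5 log₁₀(d/10 pc) = 5 log₁₀(4.090) − 5 = -1.941
M = m − 5 log₁₀(d/10) = 10.47 + 1.941 = 12.411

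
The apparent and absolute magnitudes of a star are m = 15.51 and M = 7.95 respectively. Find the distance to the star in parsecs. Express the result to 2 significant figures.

μ = m − M = 7.560
m − M = 5 log₁₀ d − 5
log₁₀ d = (m − M)/5 + 1 = 2.5120
d = 10^2.5120 = 325.1 pc

d ≈ 330 pc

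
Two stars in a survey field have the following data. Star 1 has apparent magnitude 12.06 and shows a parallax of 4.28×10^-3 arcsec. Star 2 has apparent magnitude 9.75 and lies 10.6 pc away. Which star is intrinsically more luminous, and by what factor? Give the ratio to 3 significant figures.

Star 1 is more luminous, by a factor of 57.9.

Star 1: d = 1/p = 1/4.28×10^-3″ = 233.6 pc
Star 1: M = m − 5 log₁₀ d + 5 = 12.06 − 5·2.3686 + 5 = 5.217
Star 2: M = m − 5 log₁₀ d + 5 = 9.75 − 5·1.0253 + 5 = 9.623
ΔM = M_1 − M_2 = 5.217 − (9.623) = -4.406; smaller M is more luminous → Star 1.
L ratio = 10^(0.4 |ΔM|) = 10^1.763 = 57.88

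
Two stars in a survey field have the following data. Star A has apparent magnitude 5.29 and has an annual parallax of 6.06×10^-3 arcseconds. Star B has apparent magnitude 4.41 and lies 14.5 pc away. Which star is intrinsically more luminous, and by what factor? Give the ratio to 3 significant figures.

Star A: d = 1/p = 1/6.06×10^-3″ = 165.0 pc
Star A: M = m − 5 log₁₀ d + 5 = 5.29 − 5·2.2175 + 5 = -0.798
Star B: M = m − 5 log₁₀ d + 5 = 4.41 − 5·1.1614 + 5 = 3.603
ΔM = M_A − M_B = -0.798 − (3.603) = -4.401; smaller M is more luminous → Star A.
L ratio = 10^(0.4 |ΔM|) = 10^1.760 = 57.59

Star A is more luminous, by a factor of 57.6.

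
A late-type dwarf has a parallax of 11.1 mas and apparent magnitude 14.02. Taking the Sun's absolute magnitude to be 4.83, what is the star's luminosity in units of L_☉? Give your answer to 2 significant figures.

L/L_☉ ≈ 0.017

d = 1/p = 1000/11.1 mas = 90.09 pc
M = m − 5 log₁₀ d + 5 = 14.02 − 5·1.9547 + 5 = 9.247
M − M_☉ = 9.247 − 4.83 = 4.417
L/L_☉ = 10^(−0.4 × 4.417) = 0.01711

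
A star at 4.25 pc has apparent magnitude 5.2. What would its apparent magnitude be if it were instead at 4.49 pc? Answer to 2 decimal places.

Flux ∝ 1/d², so Δm = 5 log₁₀(d₂/d₁) = 5 log₁₀(4.49/4.25) = 0.119
m₂ = m₁ + Δm = 5.2 + (0.119) = 5.319

m ≈ 5.32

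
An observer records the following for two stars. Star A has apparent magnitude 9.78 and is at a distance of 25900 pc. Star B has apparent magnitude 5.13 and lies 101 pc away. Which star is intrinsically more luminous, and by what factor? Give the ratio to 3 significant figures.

Star A: M = m − 5 log₁₀ d + 5 = 9.78 − 5·4.4133 + 5 = -7.286
Star B: M = m − 5 log₁₀ d + 5 = 5.13 − 5·2.0043 + 5 = 0.108
ΔM = M_A − M_B = -7.286 − (0.108) = -7.395; smaller M is more luminous → Star A.
L ratio = 10^(0.4 |ΔM|) = 10^2.958 = 907.7

Star A is more luminous, by a factor of 908.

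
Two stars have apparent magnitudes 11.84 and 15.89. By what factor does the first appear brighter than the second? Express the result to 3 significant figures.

Magnitude difference = -4.05
Flux ratio = 10^(−0.4 Δm) = 10^(−0.4 × -4.05) = 10^1.620 = 41.69

41.7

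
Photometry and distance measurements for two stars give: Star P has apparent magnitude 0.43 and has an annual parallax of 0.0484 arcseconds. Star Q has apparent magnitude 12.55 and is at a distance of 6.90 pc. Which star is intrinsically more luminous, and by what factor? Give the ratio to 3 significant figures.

Star P: d = 1/p = 1/0.0484″ = 20.66 pc
Star P: M = m − 5 log₁₀ d + 5 = 0.43 − 5·1.3152 + 5 = -1.146
Star Q: M = m − 5 log₁₀ d + 5 = 12.55 − 5·0.8388 + 5 = 13.356
ΔM = M_P − M_Q = -1.146 − (13.356) = -14.502; smaller M is more luminous → Star P.
L ratio = 10^(0.4 |ΔM|) = 10^5.801 = 631800

Star P is more luminous, by a factor of 632000.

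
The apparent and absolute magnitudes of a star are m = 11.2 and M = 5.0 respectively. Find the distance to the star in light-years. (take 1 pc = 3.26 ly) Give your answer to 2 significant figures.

d ≈ 570 ly

Distance modulus: m − M = 11.2 − (5.0) = 6.200
m − M = 5 log₁₀ d − 5
log₁₀ d = (m − M)/5 + 1 = 2.2400
d = 10^2.2400 = 173.8 pc
= 566.5 ly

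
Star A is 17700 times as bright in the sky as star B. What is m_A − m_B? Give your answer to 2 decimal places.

Pogson: Δm = −2.5 log₁₀(ratio) = −2.5 log₁₀(17700) = −2.5 × 4.2480 = -10.620
Star A is brighter, so it has the smaller magnitude: the difference is negative.

m_A − m_B ≈ -10.62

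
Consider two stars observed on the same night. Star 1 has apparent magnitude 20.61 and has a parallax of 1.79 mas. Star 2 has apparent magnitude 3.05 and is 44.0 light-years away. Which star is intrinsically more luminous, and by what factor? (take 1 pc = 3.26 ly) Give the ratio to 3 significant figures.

Star 1: p = 1.79 mas = 1.79×10^-3″ → d = 1/p = 558.7 pc
Star 1: M = m − 5 log₁₀ d + 5 = 20.61 − 5·2.7471 + 5 = 11.874
Star 2: d = 44.0 ly / 3.26 = 13.50 pc
Star 2: M = m − 5 log₁₀ d + 5 = 3.05 − 5·1.1302 + 5 = 2.399
ΔM = M_1 − M_2 = 11.874 − (2.399) = 9.475; smaller M is more luminous → Star 2.
L ratio = 10^(0.4 |ΔM|) = 10^3.790 = 6168

Star 2 is more luminous, by a factor of 6170.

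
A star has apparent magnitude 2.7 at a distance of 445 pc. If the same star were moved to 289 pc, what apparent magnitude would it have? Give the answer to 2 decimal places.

m ≈ 1.76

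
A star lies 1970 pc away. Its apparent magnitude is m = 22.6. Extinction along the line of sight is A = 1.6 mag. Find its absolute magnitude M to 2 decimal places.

5 log₁₀(d/10 pc) = 5 log₁₀(1970) − 5 = 11.472
M = m − 5 log₁₀(d/10) − A = 22.6 − 11.472 − 1.6 = 9.528

M ≈ 9.53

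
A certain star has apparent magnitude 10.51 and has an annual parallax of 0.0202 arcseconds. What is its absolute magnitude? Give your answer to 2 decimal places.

d = 1/p = 1/0.0202″ = 49.50 pc
5 log₁₀(d/10 pc) = 5 log₁₀(49.50) − 5 = 3.473
M = m − 5 log₁₀(d/10) = 10.51 − 3.473 = 7.037

M ≈ 7.04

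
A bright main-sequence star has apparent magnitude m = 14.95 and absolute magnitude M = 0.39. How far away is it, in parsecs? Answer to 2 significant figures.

d ≈ 8200 pc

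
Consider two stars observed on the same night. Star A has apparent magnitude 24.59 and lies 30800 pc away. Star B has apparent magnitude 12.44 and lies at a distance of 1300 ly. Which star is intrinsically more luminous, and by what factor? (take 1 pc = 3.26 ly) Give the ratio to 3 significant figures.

Star B is more luminous, by a factor of 12.1.

Star A: M = m − 5 log₁₀ d + 5 = 24.59 − 5·4.4886 + 5 = 7.147
Star B: d = 1300 ly / 3.26 = 398.8 pc
Star B: M = m − 5 log₁₀ d + 5 = 12.44 − 5·2.6007 + 5 = 4.436
ΔM = M_A − M_B = 7.147 − (4.436) = 2.711; smaller M is more luminous → Star B.
L ratio = 10^(0.4 |ΔM|) = 10^1.084 = 12.14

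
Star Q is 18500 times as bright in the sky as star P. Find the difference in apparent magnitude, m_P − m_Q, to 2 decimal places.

Pogson: Δm = −2.5 log₁₀(ratio) = −2.5 log₁₀(18500) = −2.5 × 4.2672 = -10.668
Star Q is brighter so has the smaller magnitude: m_P − m_Q is positive.

m_P − m_Q ≈ 10.67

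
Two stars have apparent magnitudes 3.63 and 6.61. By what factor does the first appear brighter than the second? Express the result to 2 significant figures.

16

Δm = 3.63 − (6.61) = -2.98
Flux ratio = 10^(−0.4 Δm) = 10^(−0.4 × -2.98) = 10^1.192 = 15.56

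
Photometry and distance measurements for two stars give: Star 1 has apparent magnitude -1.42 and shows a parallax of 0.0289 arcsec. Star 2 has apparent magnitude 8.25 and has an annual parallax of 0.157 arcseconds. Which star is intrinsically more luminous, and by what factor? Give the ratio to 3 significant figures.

Star 1 is more luminous, by a factor of 218000.

Star 1: d = 1/p = 1/0.0289″ = 34.60 pc
Star 1: M = m − 5 log₁₀ d + 5 = -1.42 − 5·1.5391 + 5 = -4.116
Star 2: d = 1/p = 1/0.157″ = 6.369 pc
Star 2: M = m − 5 log₁₀ d + 5 = 8.25 − 5·0.8041 + 5 = 9.229
ΔM = M_1 − M_2 = -4.116 − (9.229) = -13.345; smaller M is more luminous → Star 1.
L ratio = 10^(0.4 |ΔM|) = 10^5.338 = 217800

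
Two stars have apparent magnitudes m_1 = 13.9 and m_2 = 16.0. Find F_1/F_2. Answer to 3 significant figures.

Magnitude difference = -2.1
Flux ratio = 10^(−0.4 Δm) = 10^(−0.4 × -2.1) = 10^0.840 = 6.918

F_1/F_2 ≈ 6.92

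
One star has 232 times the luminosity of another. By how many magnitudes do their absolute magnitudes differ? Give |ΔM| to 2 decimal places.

|ΔM| ≈ 5.91

Pogson: ΔM = −2.5 log₁₀(ratio) = −2.5 log₁₀(232) = −2.5 × 2.3655 = -5.914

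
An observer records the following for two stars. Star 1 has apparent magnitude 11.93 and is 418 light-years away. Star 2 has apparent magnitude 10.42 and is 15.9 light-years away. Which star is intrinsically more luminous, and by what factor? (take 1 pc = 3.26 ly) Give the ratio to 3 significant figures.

Star 1: d = 418 ly / 3.26 = 128.2 pc
Star 1: M = m − 5 log₁₀ d + 5 = 11.93 − 5·2.1080 + 5 = 6.390
Star 2: d = 15.9 ly / 3.26 = 4.877 pc
Star 2: M = m − 5 log₁₀ d + 5 = 10.42 − 5·0.6882 + 5 = 11.979
ΔM = M_1 − M_2 = 6.390 − (11.979) = -5.589; smaller M is more luminous → Star 1.
L ratio = 10^(0.4 |ΔM|) = 10^2.236 = 172.0

Star 1 is more luminous, by a factor of 172.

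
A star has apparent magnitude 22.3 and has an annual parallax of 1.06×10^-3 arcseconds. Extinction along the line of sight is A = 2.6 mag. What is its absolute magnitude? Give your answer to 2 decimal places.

M ≈ 9.83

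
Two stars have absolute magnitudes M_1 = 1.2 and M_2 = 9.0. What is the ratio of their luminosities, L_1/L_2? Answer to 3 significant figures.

L_1/L_2 ≈ 1320

ΔM = M_1 − M_2 = -7.8
L_1/L_2 = 10^(−0.4 ΔM) = 10^3.120 = 1318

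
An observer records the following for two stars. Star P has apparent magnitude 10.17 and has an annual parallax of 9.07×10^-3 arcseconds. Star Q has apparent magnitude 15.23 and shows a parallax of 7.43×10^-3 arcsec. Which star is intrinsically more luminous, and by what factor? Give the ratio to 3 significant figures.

Star P: d = 1/p = 1/9.07×10^-3″ = 110.3 pc
Star P: M = m − 5 log₁₀ d + 5 = 10.17 − 5·2.0424 + 5 = 4.958
Star Q: d = 1/p = 1/7.43×10^-3″ = 134.6 pc
Star Q: M = m − 5 log₁₀ d + 5 = 15.23 − 5·2.1290 + 5 = 9.585
ΔM = M_P − M_Q = 4.958 − (9.585) = -4.627; smaller M is more luminous → Star P.
L ratio = 10^(0.4 |ΔM|) = 10^1.851 = 70.92

Star P is more luminous, by a factor of 70.9.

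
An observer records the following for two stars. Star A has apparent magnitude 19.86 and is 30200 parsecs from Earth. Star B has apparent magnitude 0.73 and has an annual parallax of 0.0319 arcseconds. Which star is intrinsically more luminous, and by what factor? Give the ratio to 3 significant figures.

Star B is more luminous, by a factor of 48.4.

Star A: M = m − 5 log₁₀ d + 5 = 19.86 − 5·4.4800 + 5 = 2.460
Star B: d = 1/p = 1/0.0319″ = 31.35 pc
Star B: M = m − 5 log₁₀ d + 5 = 0.73 − 5·1.4962 + 5 = -1.751
ΔM = M_A − M_B = 2.460 − (-1.751) = 4.211; smaller M is more luminous → Star B.
L ratio = 10^(0.4 |ΔM|) = 10^1.684 = 48.35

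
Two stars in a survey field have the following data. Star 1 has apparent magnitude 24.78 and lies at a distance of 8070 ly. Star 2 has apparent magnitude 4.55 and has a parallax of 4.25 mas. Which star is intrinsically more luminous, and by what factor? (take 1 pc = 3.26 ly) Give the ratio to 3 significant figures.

Star 2 is more luminous, by a factor of 1.12×10^6.

Star 1: d = 8070 ly / 3.26 = 2475 pc
Star 1: M = m − 5 log₁₀ d + 5 = 24.78 − 5·3.3937 + 5 = 12.812
Star 2: p = 4.25 mas = 4.25×10^-3″ → d = 1/p = 235.3 pc
Star 2: M = m − 5 log₁₀ d + 5 = 4.55 − 5·2.3716 + 5 = -2.308
ΔM = M_1 − M_2 = 12.812 − (-2.308) = 15.120; smaller M is more luminous → Star 2.
L ratio = 10^(0.4 |ΔM|) = 10^6.048 = 1.117×10^6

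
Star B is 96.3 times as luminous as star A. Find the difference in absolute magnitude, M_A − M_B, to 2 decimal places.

M_A − M_B ≈ 4.96

Pogson: ΔM = −2.5 log₁₀(ratio) = −2.5 log₁₀(96.3) = −2.5 × 1.9836 = -4.959
Star B is brighter so has the smaller magnitude: M_A − M_B is positive.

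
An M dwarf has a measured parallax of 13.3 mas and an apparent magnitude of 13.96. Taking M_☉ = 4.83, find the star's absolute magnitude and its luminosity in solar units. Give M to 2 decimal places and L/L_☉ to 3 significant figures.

d = 1/p = 1000/13.3 mas = 75.19 pc
M = m − 5 log₁₀ d + 5 = 13.96 − 5·1.8761 + 5 = 9.579
M − M_☉ = 9.579 − 4.83 = 4.749
L/L_☉ = 10^(−0.4 × 4.749) = 0.01260

M ≈ 9.58; L/L_☉ ≈ 0.0126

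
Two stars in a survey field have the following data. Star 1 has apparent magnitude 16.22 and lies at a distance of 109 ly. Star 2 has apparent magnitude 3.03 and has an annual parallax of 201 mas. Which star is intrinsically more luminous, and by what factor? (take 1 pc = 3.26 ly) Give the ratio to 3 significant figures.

Star 1: d = 109 ly / 3.26 = 33.44 pc
Star 1: M = m − 5 log₁₀ d + 5 = 16.22 − 5·1.5242 + 5 = 13.599
Star 2: p = 201 mas = 0.201″ → d = 1/p = 4.975 pc
Star 2: M = m − 5 log₁₀ d + 5 = 3.03 − 5·0.6968 + 5 = 4.546
ΔM = M_1 − M_2 = 13.599 − (4.546) = 9.053; smaller M is more luminous → Star 2.
L ratio = 10^(0.4 |ΔM|) = 10^3.621 = 4180

Star 2 is more luminous, by a factor of 4180.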